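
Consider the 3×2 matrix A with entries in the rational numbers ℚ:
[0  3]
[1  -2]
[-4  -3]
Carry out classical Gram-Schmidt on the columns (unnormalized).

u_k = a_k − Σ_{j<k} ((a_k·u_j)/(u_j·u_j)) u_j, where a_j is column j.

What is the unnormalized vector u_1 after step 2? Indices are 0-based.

Step 1: u_0 = a_0 = (0, 1, -4).
Step 2: u_1 = a_1 − (10/17)·u_0 = (3, -44/17, -11/17).

u_1 = (3, -44/17, -11/17)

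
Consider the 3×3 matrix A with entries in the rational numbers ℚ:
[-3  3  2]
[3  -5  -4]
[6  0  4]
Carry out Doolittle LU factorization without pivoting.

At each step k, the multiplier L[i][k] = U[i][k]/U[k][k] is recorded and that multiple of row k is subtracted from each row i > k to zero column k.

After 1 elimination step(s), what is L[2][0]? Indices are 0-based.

L[2][0] = -2

Step 1: pivot at (0,0) is -3.
  row1 ← row1 − (-1)·row0  ⇒  L[1][0]=-1, U row1=(0, -2, -2)
  row2 ← row2 − (-2)·row0  ⇒  L[2][0]=-2, U row2=(0, 6, 8)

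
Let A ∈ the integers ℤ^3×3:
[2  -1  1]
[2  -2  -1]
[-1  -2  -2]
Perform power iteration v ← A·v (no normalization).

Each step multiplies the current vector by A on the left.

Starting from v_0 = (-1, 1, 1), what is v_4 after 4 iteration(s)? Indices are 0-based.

v_0 = (-1, 1, 1).
v_1 = A·v_0 = (-2, -5, -3).
v_2 = A·v_1 = (-2, 9, 18).
v_3 = A·v_2 = (5, -40, -52).
v_4 = A·v_3 = (-2, 142, 179).

v_4 = (-2, 142, 179)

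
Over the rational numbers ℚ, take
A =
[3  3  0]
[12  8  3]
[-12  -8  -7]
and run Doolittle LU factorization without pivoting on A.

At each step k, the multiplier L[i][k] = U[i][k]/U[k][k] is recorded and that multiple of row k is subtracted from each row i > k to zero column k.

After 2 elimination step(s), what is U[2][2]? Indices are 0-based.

Step 1: pivot at (0,0) is 3.
  row1 ← row1 − (4)·row0  ⇒  L[1][0]=4, U row1=(0, -4, 3)
  row2 ← row2 − (-4)·row0  ⇒  L[2][0]=-4, U row2=(0, 4, -7)
Step 2: pivot at (1,1) is -4.
  row2 ← row2 − (-1)·row1  ⇒  L[2][1]=-1, U row2=(0, 0, -4)

U[2][2] = -4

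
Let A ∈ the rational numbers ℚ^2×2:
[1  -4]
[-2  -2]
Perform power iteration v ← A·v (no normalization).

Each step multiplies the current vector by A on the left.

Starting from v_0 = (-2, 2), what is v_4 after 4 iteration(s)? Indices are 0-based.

v_4 = (-10, 220)

v_0 = (-2, 2).
v_1 = A·v_0 = (-10, 0).
v_2 = A·v_1 = (-10, 20).
v_3 = A·v_2 = (-90, -20).
v_4 = A·v_3 = (-10, 220).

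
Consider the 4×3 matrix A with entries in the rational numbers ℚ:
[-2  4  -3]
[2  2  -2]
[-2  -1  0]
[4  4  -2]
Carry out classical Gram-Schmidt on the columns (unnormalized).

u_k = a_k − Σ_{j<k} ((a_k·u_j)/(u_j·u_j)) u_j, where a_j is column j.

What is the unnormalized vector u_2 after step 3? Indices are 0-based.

u_2 = (1/14, -61/70, -3/7, 9/35)

Step 1: u_0 = a_0 = (-2, 2, -2, 4).
Step 2: u_1 = a_1 − (1/2)·u_0 = (5, 1, 0, 2).
Step 3: u_2 = a_2 − (-3/14)·u_0 − (-7/10)·u_1 = (1/14, -61/70, -3/7, 9/35).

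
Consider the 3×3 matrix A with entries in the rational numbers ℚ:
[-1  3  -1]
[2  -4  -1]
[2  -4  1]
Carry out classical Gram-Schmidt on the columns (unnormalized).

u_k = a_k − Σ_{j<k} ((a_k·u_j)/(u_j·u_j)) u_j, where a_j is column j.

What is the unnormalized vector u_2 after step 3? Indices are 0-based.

u_2 = (0, -1, 1)

Step 1: u_0 = a_0 = (-1, 2, 2).
Step 2: u_1 = a_1 − (-19/9)·u_0 = (8/9, 2/9, 2/9).
Step 3: u_2 = a_2 − (1/9)·u_0 − (-1)·u_1 = (0, -1, 1).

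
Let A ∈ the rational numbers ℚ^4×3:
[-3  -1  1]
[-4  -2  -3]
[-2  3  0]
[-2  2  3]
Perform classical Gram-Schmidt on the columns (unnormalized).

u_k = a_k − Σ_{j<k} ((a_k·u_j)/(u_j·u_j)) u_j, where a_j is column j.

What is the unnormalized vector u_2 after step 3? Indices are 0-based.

u_2 = (1082/593, -887/593, -994/593, 1145/593)

Step 1: u_0 = a_0 = (-3, -4, -2, -2).
Step 2: u_1 = a_1 − (1/33)·u_0 = (-10/11, -62/33, 101/33, 68/33).
Step 3: u_2 = a_2 − (1/11)·u_0 − (360/593)·u_1 = (1082/593, -887/593, -994/593, 1145/593).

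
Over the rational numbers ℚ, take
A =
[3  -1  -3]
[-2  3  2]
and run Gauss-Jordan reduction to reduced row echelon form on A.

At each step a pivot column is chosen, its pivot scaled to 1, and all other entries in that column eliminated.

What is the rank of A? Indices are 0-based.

pivot(0,0)=3: scale R0 → (1, -1/3, -1)
  clear (1,0): R1 −= (-2)R0 → (0, 7/3, 0)
pivot(1,1)=7/3: scale R1 → (0, 1, 0)
  clear (0,1): R0 −= (-1/3)R1 → (1, 0, -1)

rank = 2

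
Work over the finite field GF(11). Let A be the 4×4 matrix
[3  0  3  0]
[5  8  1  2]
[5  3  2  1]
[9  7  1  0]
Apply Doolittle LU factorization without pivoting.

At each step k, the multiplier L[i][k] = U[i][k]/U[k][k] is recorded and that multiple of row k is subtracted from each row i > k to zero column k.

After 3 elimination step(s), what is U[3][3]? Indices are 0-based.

k=0: U[0][0]=3
  eliminate (1,0): mult=9, new row 1: (0, 8, 7, 2); set L[1][0]=9
  eliminate (2,0): mult=9, new row 2: (0, 3, 8, 1); set L[2][0]=9
  eliminate (3,0): mult=3, new row 3: (0, 7, 3, 0); set L[3][0]=3
k=1: U[1][1]=8
  eliminate (2,1): mult=10, new row 2: (0, 0, 4, 3); set L[2][1]=10
  eliminate (3,1): mult=5, new row 3: (0, 0, 1, 1); set L[3][1]=5
k=2: U[2][2]=4
  eliminate (3,2): mult=3, new row 3: (0, 0, 0, 3); set L[3][2]=3

U[3][3] = 3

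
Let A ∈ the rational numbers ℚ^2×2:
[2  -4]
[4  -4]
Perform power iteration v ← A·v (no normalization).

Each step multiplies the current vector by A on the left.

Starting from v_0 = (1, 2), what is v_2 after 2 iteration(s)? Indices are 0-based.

v_0 = (1, 2).
v_1 = A·v_0 = (-6, -4).
v_2 = A·v_1 = (4, -8).

v_2 = (4, -8)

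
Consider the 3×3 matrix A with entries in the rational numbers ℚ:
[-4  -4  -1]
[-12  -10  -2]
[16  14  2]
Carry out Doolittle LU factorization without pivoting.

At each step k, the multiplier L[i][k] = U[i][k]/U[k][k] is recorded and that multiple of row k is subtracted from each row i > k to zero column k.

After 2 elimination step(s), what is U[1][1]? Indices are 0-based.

Step 1: pivot at (0,0) is -4.
  row1 ← row1 − (3)·row0  ⇒  L[1][0]=3, U row1=(0, 2, 1)
  row2 ← row2 − (-4)·row0  ⇒  L[2][0]=-4, U row2=(0, -2, -2)
Step 2: pivot at (1,1) is 2.
  row2 ← row2 − (-1)·row1  ⇒  L[2][1]=-1, U row2=(0, 0, -1)

U[1][1] = 2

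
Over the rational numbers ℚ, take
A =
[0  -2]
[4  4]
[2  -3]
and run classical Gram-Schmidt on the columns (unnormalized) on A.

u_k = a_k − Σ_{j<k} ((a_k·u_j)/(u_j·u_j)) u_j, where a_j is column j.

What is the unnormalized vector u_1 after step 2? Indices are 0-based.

u_1 = (-2, 2, -4)

Step 1: u_0 = a_0 = (0, 4, 2).
Step 2: u_1 = a_1 − (1/2)·u_0 = (-2, 2, -4).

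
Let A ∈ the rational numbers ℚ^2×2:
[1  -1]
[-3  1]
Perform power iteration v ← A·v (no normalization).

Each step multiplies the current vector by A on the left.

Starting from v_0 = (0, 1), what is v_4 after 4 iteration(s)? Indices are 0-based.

v_4 = (-16, 28)

v_0 = (0, 1).
v_1 = A·v_0 = (-1, 1).
v_2 = A·v_1 = (-2, 4).
v_3 = A·v_2 = (-6, 10).
v_4 = A·v_3 = (-16, 28).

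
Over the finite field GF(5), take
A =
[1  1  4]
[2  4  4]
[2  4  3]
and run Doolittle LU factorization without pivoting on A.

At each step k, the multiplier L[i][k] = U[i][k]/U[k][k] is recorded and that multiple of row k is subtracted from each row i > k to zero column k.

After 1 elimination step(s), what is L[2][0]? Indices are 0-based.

[col 0] pivot 1
  R1 -= 2*R0 → (0, 2, 1)  (L[1][0] := 2)
  R2 -= 2*R0 → (0, 2, 0)  (L[2][0] := 2)

L[2][0] = 2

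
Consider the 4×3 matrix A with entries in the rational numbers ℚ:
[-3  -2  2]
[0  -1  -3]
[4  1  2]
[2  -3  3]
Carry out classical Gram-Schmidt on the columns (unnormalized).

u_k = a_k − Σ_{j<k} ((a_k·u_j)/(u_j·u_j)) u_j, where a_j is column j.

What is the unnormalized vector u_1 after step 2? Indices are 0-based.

Step 1: u_0 = a_0 = (-3, 0, 4, 2).
Step 2: u_1 = a_1 − (4/29)·u_0 = (-46/29, -1, 13/29, -95/29).

u_1 = (-46/29, -1, 13/29, -95/29)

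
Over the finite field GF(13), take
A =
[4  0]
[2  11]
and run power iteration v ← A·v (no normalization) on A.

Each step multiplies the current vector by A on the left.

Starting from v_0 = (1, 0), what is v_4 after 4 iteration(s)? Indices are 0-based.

v_4 = (9, 2)

v_0 = (1, 0).
v_1 = A·v_0 = (4, 2).
v_2 = A·v_1 = (3, 4).
v_3 = A·v_2 = (12, 11).
v_4 = A·v_3 = (9, 2).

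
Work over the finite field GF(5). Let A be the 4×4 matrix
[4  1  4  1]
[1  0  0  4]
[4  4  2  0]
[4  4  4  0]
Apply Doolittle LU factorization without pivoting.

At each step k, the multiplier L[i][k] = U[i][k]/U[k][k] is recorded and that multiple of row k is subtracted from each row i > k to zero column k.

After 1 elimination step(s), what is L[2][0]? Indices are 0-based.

L[2][0] = 1

Step 1: pivot at (0,0) is 4.
  row1 ← row1 − (4)·row0  ⇒  L[1][0]=4, U row1=(0, 1, 4, 0)
  row2 ← row2 − (1)·row0  ⇒  L[2][0]=1, U row2=(0, 3, 3, 4)
  row3 ← row3 − (1)·row0  ⇒  L[3][0]=1, U row3=(0, 3, 0, 4)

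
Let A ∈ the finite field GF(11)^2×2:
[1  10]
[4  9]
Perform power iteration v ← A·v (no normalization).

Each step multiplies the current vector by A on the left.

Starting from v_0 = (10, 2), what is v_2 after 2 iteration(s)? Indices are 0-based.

v_2 = (5, 4)

v_0 = (10, 2).
v_1 = A·v_0 = (8, 3).
v_2 = A·v_1 = (5, 4).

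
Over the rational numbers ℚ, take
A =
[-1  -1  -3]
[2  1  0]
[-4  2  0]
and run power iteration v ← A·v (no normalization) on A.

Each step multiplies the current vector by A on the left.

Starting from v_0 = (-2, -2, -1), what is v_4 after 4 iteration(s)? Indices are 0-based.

v_0 = (-2, -2, -1).
v_1 = A·v_0 = (7, -6, 4).
v_2 = A·v_1 = (-13, 8, -40).
v_3 = A·v_2 = (125, -18, 68).
v_4 = A·v_3 = (-311, 232, -536).

v_4 = (-311, 232, -536)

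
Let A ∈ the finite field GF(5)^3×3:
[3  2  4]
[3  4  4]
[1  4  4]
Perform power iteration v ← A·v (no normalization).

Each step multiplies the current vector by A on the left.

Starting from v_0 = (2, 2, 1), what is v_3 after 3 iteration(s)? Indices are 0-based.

v_3 = (0, 0, 2)

v_0 = (2, 2, 1).
v_1 = A·v_0 = (4, 3, 4).
v_2 = A·v_1 = (4, 0, 2).
v_3 = A·v_2 = (0, 0, 2).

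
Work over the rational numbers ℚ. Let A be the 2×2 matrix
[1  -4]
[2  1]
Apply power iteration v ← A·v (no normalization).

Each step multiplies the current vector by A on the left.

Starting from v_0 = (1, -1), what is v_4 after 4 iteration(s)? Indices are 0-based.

v_4 = (-95, -73)

v_0 = (1, -1).
v_1 = A·v_0 = (5, 1).
v_2 = A·v_1 = (1, 11).
v_3 = A·v_2 = (-43, 13).
v_4 = A·v_3 = (-95, -73).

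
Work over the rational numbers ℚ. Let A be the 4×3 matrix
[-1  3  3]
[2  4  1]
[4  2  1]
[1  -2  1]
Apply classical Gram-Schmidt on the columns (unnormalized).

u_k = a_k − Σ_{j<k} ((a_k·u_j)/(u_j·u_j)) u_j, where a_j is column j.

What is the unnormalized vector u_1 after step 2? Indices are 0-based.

u_1 = (7/2, 3, 0, -5/2)

Step 1: u_0 = a_0 = (-1, 2, 4, 1).
Step 2: u_1 = a_1 − (1/2)·u_0 = (7/2, 3, 0, -5/2).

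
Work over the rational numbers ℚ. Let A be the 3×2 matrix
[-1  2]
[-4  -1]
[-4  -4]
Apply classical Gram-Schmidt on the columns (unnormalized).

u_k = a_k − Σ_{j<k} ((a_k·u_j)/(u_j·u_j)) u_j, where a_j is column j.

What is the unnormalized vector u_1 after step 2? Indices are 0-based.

Step 1: u_0 = a_0 = (-1, -4, -4).
Step 2: u_1 = a_1 − (6/11)·u_0 = (28/11, 13/11, -20/11).

u_1 = (28/11, 13/11, -20/11)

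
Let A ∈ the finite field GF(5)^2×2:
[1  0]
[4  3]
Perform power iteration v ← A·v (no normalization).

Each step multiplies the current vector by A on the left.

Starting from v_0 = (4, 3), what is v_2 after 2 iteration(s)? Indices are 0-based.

v_2 = (4, 1)

v_0 = (4, 3).
v_1 = A·v_0 = (4, 0).
v_2 = A·v_1 = (4, 1).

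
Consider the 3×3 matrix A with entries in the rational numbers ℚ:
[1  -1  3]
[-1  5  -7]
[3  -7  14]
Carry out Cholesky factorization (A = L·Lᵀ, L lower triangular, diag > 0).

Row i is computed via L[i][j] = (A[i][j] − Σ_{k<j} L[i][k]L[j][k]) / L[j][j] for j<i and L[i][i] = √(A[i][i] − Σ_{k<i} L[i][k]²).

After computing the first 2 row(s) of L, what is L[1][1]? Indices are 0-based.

L[1][1] = 2

Step 1: L[0][0] = √(1) = 1.
  L[1][0] = (-1) / L[0][0] = -1.
Step 2: L[1][1] = √(4) = 2.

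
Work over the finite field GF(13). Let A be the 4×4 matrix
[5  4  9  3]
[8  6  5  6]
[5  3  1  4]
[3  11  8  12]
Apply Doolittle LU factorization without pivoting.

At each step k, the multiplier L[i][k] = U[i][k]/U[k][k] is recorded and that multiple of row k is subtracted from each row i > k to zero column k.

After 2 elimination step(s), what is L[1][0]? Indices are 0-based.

Step 1: pivot at (0,0) is 5.
  row1 ← row1 − (12)·row0  ⇒  L[1][0]=12, U row1=(0, 10, 1, 9)
  row2 ← row2 − (1)·row0  ⇒  L[2][0]=1, U row2=(0, 12, 5, 1)
  row3 ← row3 − (11)·row0  ⇒  L[3][0]=11, U row3=(0, 6, 0, 5)
Step 2: pivot at (1,1) is 10.
  row2 ← row2 − (9)·row1  ⇒  L[2][1]=9, U row2=(0, 0, 9, 11)
  row3 ← row3 − (11)·row1  ⇒  L[3][1]=11, U row3=(0, 0, 2, 10)

L[1][0] = 12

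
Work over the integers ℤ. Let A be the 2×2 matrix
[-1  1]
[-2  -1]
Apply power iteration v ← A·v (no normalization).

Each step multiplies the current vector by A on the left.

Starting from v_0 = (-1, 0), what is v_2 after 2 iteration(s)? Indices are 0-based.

v_0 = (-1, 0).
v_1 = A·v_0 = (1, 2).
v_2 = A·v_1 = (1, -4).

v_2 = (1, -4)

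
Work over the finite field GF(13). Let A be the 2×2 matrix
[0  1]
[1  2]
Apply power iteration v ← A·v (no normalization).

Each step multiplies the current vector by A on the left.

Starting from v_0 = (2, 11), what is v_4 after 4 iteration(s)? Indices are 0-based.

v_4 = (12, 5)

v_0 = (2, 11).
v_1 = A·v_0 = (11, 11).
v_2 = A·v_1 = (11, 7).
v_3 = A·v_2 = (7, 12).
v_4 = A·v_3 = (12, 5).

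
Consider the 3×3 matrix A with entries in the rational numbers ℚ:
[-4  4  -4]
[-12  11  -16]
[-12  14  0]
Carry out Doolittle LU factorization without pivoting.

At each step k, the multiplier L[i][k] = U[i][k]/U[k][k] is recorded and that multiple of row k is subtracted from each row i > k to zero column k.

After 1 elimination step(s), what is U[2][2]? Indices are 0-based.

k=0: U[0][0]=-4
  eliminate (1,0): mult=3, new row 1: (0, -1, -4); set L[1][0]=3
  eliminate (2,0): mult=3, new row 2: (0, 2, 12); set L[2][0]=3

U[2][2] = 12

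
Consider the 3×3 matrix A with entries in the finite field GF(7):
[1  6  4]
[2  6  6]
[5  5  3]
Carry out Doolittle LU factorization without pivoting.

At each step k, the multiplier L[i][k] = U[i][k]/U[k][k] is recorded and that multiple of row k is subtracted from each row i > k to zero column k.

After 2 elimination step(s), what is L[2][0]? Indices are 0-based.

[col 0] pivot 1
  R1 -= 2*R0 → (0, 1, 5)  (L[1][0] := 2)
  R2 -= 5*R0 → (0, 3, 4)  (L[2][0] := 5)
[col 1] pivot 1
  R2 -= 3*R1 → (0, 0, 3)  (L[2][1] := 3)

L[2][0] = 5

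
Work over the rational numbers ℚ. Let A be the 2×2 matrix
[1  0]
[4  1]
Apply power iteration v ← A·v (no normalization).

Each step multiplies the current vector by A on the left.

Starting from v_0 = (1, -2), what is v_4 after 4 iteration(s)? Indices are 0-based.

v_4 = (1, 14)

v_0 = (1, -2).
v_1 = A·v_0 = (1, 2).
v_2 = A·v_1 = (1, 6).
v_3 = A·v_2 = (1, 10).
v_4 = A·v_3 = (1, 14).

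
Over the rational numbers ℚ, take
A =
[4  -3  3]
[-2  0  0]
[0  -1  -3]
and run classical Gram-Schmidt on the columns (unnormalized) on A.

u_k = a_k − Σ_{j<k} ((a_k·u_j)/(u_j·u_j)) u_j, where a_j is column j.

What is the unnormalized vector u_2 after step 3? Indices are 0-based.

u_2 = (6/7, 12/7, -18/7)

Step 1: u_0 = a_0 = (4, -2, 0).
Step 2: u_1 = a_1 − (-3/5)·u_0 = (-3/5, -6/5, -1).
Step 3: u_2 = a_2 − (3/5)·u_0 − (3/7)·u_1 = (6/7, 12/7, -18/7).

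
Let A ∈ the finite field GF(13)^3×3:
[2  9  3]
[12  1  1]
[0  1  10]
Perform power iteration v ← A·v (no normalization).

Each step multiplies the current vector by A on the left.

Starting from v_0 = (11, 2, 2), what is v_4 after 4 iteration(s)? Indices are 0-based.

v_0 = (11, 2, 2).
v_1 = A·v_0 = (7, 6, 9).
v_2 = A·v_1 = (4, 8, 5).
v_3 = A·v_2 = (4, 9, 6).
v_4 = A·v_3 = (3, 11, 4).

v_4 = (3, 11, 4)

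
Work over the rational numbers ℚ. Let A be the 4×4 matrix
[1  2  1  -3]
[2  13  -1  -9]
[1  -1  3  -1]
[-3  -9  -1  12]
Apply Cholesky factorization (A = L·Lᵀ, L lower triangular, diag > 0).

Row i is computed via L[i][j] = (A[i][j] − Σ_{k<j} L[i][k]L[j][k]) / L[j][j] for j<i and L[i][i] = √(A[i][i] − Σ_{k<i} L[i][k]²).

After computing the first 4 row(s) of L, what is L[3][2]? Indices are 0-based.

L[3][2] = 1

Step 1: L[0][0] = √(1) = 1.
  L[1][0] = (2) / L[0][0] = 2.
Step 2: L[1][1] = √(9) = 3.
  L[2][0] = (1) / L[0][0] = 1.
  L[2][1] = (-3) / L[1][1] = -1.
Step 3: L[2][2] = √(1) = 1.
  L[3][0] = (-3) / L[0][0] = -3.
  L[3][1] = (-3) / L[1][1] = -1.
  L[3][2] = (1) / L[2][2] = 1.
Step 4: L[3][3] = √(1) = 1.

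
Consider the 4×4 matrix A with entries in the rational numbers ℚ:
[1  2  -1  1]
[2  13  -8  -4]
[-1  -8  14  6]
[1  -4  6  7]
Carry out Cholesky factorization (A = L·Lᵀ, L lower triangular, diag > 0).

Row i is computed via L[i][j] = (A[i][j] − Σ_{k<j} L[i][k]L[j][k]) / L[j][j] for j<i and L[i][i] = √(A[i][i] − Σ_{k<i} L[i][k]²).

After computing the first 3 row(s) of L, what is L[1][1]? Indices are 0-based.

L[1][1] = 3

Step 1: L[0][0] = √(1) = 1.
  L[1][0] = (2) / L[0][0] = 2.
Step 2: L[1][1] = √(9) = 3.
  L[2][0] = (-1) / L[0][0] = -1.
  L[2][1] = (-6) / L[1][1] = -2.
Step 3: L[2][2] = √(9) = 3.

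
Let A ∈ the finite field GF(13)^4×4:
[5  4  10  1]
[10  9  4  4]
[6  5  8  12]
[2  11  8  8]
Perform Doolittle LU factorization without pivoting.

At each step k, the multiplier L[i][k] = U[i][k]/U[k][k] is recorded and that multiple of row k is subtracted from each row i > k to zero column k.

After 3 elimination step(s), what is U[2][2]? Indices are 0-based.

k=0: U[0][0]=5
  eliminate (1,0): mult=2, new row 1: (0, 1, 10, 2); set L[1][0]=2
  eliminate (2,0): mult=9, new row 2: (0, 8, 9, 3); set L[2][0]=9
  eliminate (3,0): mult=3, new row 3: (0, 12, 4, 5); set L[3][0]=3
k=1: U[1][1]=1
  eliminate (2,1): mult=8, new row 2: (0, 0, 7, 0); set L[2][1]=8
  eliminate (3,1): mult=12, new row 3: (0, 0, 1, 7); set L[3][1]=12
k=2: U[2][2]=7
  eliminate (3,2): mult=2, new row 3: (0, 0, 0, 7); set L[3][2]=2

U[2][2] = 7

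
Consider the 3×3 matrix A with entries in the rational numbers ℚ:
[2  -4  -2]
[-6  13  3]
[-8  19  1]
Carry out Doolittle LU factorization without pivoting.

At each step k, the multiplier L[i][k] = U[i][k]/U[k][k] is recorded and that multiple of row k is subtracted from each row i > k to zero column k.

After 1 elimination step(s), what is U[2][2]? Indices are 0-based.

U[2][2] = -7

[col 0] pivot 2
  R1 -= -3*R0 → (0, 1, -3)  (L[1][0] := -3)
  R2 -= -4*R0 → (0, 3, -7)  (L[2][0] := -4)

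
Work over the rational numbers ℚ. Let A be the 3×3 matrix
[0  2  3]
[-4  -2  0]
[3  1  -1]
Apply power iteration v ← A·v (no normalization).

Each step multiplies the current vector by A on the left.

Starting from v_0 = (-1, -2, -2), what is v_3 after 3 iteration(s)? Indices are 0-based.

v_3 = (-9, -76, 64)

v_0 = (-1, -2, -2).
v_1 = A·v_0 = (-10, 8, -3).
v_2 = A·v_1 = (7, 24, -19).
v_3 = A·v_2 = (-9, -76, 64).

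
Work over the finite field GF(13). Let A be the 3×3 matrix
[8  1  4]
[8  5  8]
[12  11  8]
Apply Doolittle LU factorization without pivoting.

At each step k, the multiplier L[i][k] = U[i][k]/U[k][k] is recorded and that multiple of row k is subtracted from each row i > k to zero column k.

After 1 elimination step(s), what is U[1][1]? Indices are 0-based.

[col 0] pivot 8
  R1 -= 1*R0 → (0, 4, 4)  (L[1][0] := 1)
  R2 -= 8*R0 → (0, 3, 2)  (L[2][0] := 8)

U[1][1] = 4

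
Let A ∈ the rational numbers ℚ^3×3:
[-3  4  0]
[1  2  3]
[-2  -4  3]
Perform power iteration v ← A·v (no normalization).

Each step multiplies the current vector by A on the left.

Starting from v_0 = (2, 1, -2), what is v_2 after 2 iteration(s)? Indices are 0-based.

v_0 = (2, 1, -2).
v_1 = A·v_0 = (-2, -2, -14).
v_2 = A·v_1 = (-2, -48, -30).

v_2 = (-2, -48, -30)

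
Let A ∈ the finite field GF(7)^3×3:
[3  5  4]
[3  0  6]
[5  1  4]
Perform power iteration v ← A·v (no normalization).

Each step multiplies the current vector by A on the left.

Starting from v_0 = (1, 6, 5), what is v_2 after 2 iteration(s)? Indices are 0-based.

v_0 = (1, 6, 5).
v_1 = A·v_0 = (4, 5, 3).
v_2 = A·v_1 = (0, 2, 2).

v_2 = (0, 2, 2)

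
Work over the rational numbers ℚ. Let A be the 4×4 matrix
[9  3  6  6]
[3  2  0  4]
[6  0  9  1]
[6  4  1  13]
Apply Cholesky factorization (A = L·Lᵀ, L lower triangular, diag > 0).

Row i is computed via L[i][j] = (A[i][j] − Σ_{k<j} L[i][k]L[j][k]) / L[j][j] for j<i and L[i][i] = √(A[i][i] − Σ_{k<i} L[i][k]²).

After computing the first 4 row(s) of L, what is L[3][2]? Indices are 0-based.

L[3][2] = 1

Step 1: L[0][0] = √(9) = 3.
  L[1][0] = (3) / L[0][0] = 1.
Step 2: L[1][1] = √(1) = 1.
  L[2][0] = (6) / L[0][0] = 2.
  L[2][1] = (-2) / L[1][1] = -2.
Step 3: L[2][2] = √(1) = 1.
  L[3][0] = (6) / L[0][0] = 2.
  L[3][1] = (2) / L[1][1] = 2.
  L[3][2] = (1) / L[2][2] = 1.
Step 4: L[3][3] = √(4) = 2.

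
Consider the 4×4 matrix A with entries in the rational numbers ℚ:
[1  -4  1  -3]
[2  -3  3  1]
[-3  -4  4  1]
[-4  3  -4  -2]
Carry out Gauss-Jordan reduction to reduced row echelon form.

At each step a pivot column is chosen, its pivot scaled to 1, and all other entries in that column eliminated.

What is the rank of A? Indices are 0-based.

rank = 4

[1] R0 /= 1  ⇒  (1, -4, 1, -3)
     R1 -= 2·R0  ⇒  (0, 5, 1, 7)
     R2 -= -3·R0  ⇒  (0, -16, 7, -8)
     R3 -= -4·R0  ⇒  (0, -13, 0, -14)
[2] R1 /= 5  ⇒  (0, 1, 1/5, 7/5)
     R0 -= -4·R1  ⇒  (1, 0, 9/5, 13/5)
     R2 -= -16·R1  ⇒  (0, 0, 51/5, 72/5)
     R3 -= -13·R1  ⇒  (0, 0, 13/5, 21/5)
[3] R2 /= 51/5  ⇒  (0, 0, 1, 24/17)
     R0 -= 9/5·R2  ⇒  (1, 0, 0, 1/17)
     R1 -= 1/5·R2  ⇒  (0, 1, 0, 19/17)
     R3 -= 13/5·R2  ⇒  (0, 0, 0, 9/17)
[4] R3 /= 9/17  ⇒  (0, 0, 0, 1)
     R0 -= 1/17·R3  ⇒  (1, 0, 0, 0)
     R1 -= 19/17·R3  ⇒  (0, 1, 0, 0)
     R2 -= 24/17·R3  ⇒  (0, 0, 1, 0)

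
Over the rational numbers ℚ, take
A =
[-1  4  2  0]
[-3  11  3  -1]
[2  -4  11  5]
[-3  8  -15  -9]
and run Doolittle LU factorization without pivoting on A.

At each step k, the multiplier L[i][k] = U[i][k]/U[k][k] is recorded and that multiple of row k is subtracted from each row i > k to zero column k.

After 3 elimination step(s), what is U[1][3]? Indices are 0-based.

U[1][3] = -1

Step 1: pivot at (0,0) is -1.
  row1 ← row1 − (3)·row0  ⇒  L[1][0]=3, U row1=(0, -1, -3, -1)
  row2 ← row2 − (-2)·row0  ⇒  L[2][0]=-2, U row2=(0, 4, 15, 5)
  row3 ← row3 − (3)·row0  ⇒  L[3][0]=3, U row3=(0, -4, -21, -9)
Step 2: pivot at (1,1) is -1.
  row2 ← row2 − (-4)·row1  ⇒  L[2][1]=-4, U row2=(0, 0, 3, 1)
  row3 ← row3 − (4)·row1  ⇒  L[3][1]=4, U row3=(0, 0, -9, -5)
Step 3: pivot at (2,2) is 3.
  row3 ← row3 − (-3)·row2  ⇒  L[3][2]=-3, U row3=(0, 0, 0, -2)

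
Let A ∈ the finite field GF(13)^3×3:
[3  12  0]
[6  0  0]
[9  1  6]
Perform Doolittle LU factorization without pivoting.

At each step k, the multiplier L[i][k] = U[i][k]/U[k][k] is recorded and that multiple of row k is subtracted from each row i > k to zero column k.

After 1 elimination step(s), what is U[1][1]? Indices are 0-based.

k=0: U[0][0]=3
  eliminate (1,0): mult=2, new row 1: (0, 2, 0); set L[1][0]=2
  eliminate (2,0): mult=3, new row 2: (0, 4, 6); set L[2][0]=3

U[1][1] = 2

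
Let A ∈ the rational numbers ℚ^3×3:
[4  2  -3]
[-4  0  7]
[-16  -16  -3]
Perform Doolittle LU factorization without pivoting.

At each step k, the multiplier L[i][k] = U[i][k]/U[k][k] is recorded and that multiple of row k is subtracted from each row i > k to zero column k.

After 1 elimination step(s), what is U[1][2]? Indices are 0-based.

U[1][2] = 4

[col 0] pivot 4
  R1 -= -1*R0 → (0, 2, 4)  (L[1][0] := -1)
  R2 -= -4*R0 → (0, -8, -15)  (L[2][0] := -4)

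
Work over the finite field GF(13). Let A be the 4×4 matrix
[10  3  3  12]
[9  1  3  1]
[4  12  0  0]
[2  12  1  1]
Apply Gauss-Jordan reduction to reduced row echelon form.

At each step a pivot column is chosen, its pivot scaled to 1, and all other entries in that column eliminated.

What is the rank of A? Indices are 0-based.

rank = 4

[1] R0 /= 10  ⇒  (1, 12, 12, 9)
     R1 -= 9·R0  ⇒  (0, 10, 12, 11)
     R2 -= 4·R0  ⇒  (0, 3, 4, 3)
     R3 -= 2·R0  ⇒  (0, 1, 3, 9)
[2] R1 /= 10  ⇒  (0, 1, 9, 5)
     R0 -= 12·R1  ⇒  (1, 0, 8, 1)
     R2 -= 3·R1  ⇒  (0, 0, 3, 1)
     R3 -= 1·R1  ⇒  (0, 0, 7, 4)
[3] R2 /= 3  ⇒  (0, 0, 1, 9)
     R0 -= 8·R2  ⇒  (1, 0, 0, 7)
     R1 -= 9·R2  ⇒  (0, 1, 0, 2)
     R3 -= 7·R2  ⇒  (0, 0, 0, 6)
[4] R3 /= 6  ⇒  (0, 0, 0, 1)
     R0 -= 7·R3  ⇒  (1, 0, 0, 0)
     R1 -= 2·R3  ⇒  (0, 1, 0, 0)
     R2 -= 9·R3  ⇒  (0, 0, 1, 0)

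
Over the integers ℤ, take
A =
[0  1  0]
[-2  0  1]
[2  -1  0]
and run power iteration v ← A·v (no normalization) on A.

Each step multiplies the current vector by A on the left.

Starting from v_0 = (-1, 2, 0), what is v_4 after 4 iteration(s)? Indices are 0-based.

v_0 = (-1, 2, 0).
v_1 = A·v_0 = (2, 2, -4).
v_2 = A·v_1 = (2, -8, 2).
v_3 = A·v_2 = (-8, -2, 12).
v_4 = A·v_3 = (-2, 28, -14).

v_4 = (-2, 28, -14)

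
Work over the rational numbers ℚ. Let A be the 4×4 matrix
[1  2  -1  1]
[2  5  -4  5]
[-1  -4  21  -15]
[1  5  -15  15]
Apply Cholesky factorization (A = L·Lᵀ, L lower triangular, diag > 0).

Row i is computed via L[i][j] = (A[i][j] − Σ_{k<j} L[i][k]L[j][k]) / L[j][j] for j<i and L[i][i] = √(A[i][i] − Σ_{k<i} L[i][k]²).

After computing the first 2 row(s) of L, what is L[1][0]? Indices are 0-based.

Step 1: L[0][0] = √(1) = 1.
  L[1][0] = (2) / L[0][0] = 2.
Step 2: L[1][1] = √(1) = 1.

L[1][0] = 2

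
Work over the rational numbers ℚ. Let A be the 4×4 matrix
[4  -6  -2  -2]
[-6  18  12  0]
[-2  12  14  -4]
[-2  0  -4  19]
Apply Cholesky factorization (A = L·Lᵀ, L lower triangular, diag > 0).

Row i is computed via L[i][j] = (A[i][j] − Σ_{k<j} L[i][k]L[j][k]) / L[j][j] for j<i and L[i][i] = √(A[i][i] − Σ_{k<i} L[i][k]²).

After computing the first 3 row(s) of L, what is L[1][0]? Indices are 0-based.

L[1][0] = -3

Step 1: L[0][0] = √(4) = 2.
  L[1][0] = (-6) / L[0][0] = -3.
Step 2: L[1][1] = √(9) = 3.
  L[2][0] = (-2) / L[0][0] = -1.
  L[2][1] = (9) / L[1][1] = 3.
Step 3: L[2][2] = √(4) = 2.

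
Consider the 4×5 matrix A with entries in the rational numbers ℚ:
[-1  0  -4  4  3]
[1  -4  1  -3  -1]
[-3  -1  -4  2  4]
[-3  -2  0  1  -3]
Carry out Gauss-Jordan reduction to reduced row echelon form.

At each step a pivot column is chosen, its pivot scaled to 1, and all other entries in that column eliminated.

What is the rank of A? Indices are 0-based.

rank = 4

step 1: normalize row 0 (÷-1) = (1, 0, 4, -4, -3)
  row 1: subtract 1×row0 = (0, -4, -3, 1, 2)
  row 2: subtract -3×row0 = (0, -1, 8, -10, -5)
  row 3: subtract -3×row0 = (0, -2, 12, -11, -12)
step 2: normalize row 1 (÷-4) = (0, 1, 3/4, -1/4, -1/2)
  row 2: subtract -1×row1 = (0, 0, 35/4, -41/4, -11/2)
  row 3: subtract -2×row1 = (0, 0, 27/2, -23/2, -13)
step 3: normalize row 2 (÷35/4) = (0, 0, 1, -41/35, -22/35)
  row 0: subtract 4×row2 = (1, 0, 0, 24/35, -17/35)
  row 1: subtract 3/4×row2 = (0, 1, 0, 22/35, -1/35)
  row 3: subtract 27/2×row2 = (0, 0, 0, 151/35, -158/35)
step 4: normalize row 3 (÷151/35) = (0, 0, 0, 1, -158/151)
  row 0: subtract 24/35×row3 = (1, 0, 0, 0, 35/151)
  row 1: subtract 22/35×row3 = (0, 1, 0, 0, 95/151)
  row 2: subtract -41/35×row3 = (0, 0, 1, 0, -280/151)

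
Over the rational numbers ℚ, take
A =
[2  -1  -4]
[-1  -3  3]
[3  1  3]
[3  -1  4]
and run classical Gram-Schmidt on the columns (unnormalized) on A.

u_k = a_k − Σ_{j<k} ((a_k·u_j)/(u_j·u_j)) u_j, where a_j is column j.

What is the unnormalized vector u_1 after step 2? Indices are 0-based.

Step 1: u_0 = a_0 = (2, -1, 3, 3).
Step 2: u_1 = a_1 − (1/23)·u_0 = (-25/23, -68/23, 20/23, -26/23).

u_1 = (-25/23, -68/23, 20/23, -26/23)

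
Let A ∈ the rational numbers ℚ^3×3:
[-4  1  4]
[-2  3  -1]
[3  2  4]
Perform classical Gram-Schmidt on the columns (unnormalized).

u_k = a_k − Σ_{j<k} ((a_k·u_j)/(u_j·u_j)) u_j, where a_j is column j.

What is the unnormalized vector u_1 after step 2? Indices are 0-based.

u_1 = (13/29, 79/29, 70/29)

Step 1: u_0 = a_0 = (-4, -2, 3).
Step 2: u_1 = a_1 − (-4/29)·u_0 = (13/29, 79/29, 70/29).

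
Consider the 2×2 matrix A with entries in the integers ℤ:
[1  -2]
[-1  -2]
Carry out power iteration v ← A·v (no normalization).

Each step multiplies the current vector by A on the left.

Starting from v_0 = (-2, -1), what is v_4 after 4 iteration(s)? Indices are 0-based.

v_4 = (-40, -56)

v_0 = (-2, -1).
v_1 = A·v_0 = (0, 4).
v_2 = A·v_1 = (-8, -8).
v_3 = A·v_2 = (8, 24).
v_4 = A·v_3 = (-40, -56).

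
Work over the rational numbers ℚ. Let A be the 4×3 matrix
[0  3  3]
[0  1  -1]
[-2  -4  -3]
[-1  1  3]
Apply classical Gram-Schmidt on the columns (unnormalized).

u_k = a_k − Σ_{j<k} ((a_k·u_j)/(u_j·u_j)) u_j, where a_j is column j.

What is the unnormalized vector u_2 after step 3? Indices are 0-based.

Step 1: u_0 = a_0 = (0, 0, -2, -1).
Step 2: u_1 = a_1 − (7/5)·u_0 = (3, 1, -6/5, 12/5).
Step 3: u_2 = a_2 − (3/5)·u_0 − (47/43)·u_1 = (-12/43, -90/43, -21/43, 42/43).

u_2 = (-12/43, -90/43, -21/43, 42/43)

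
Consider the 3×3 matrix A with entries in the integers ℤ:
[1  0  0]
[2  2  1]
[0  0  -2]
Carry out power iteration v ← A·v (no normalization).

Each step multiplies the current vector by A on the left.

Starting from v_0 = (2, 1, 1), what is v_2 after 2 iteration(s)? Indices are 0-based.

v_2 = (2, 16, 4)

v_0 = (2, 1, 1).
v_1 = A·v_0 = (2, 7, -2).
v_2 = A·v_1 = (2, 16, 4).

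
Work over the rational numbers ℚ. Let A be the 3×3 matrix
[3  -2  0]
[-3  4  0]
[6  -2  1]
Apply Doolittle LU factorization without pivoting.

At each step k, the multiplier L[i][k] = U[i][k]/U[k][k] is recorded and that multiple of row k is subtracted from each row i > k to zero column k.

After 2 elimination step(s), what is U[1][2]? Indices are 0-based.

U[1][2] = 0

[col 0] pivot 3
  R1 -= -1*R0 → (0, 2, 0)  (L[1][0] := -1)
  R2 -= 2*R0 → (0, 2, 1)  (L[2][0] := 2)
[col 1] pivot 2
  R2 -= 1*R1 → (0, 0, 1)  (L[2][1] := 1)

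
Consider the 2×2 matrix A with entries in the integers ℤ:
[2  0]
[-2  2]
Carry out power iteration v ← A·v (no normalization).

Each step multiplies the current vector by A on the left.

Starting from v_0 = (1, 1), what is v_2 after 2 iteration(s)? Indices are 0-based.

v_0 = (1, 1).
v_1 = A·v_0 = (2, 0).
v_2 = A·v_1 = (4, -4).

v_2 = (4, -4)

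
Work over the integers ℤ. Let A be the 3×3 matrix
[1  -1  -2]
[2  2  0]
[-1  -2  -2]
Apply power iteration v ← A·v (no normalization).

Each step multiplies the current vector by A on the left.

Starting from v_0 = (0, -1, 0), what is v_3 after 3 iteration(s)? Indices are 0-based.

v_0 = (0, -1, 0).
v_1 = A·v_0 = (1, -2, 2).
v_2 = A·v_1 = (-1, -2, -1).
v_3 = A·v_2 = (3, -6, 7).

v_3 = (3, -6, 7)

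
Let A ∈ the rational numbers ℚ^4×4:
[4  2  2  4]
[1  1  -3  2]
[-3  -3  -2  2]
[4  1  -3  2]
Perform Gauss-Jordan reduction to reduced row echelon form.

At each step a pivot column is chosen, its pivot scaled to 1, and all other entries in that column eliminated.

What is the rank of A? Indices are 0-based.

step 1: normalize row 0 (÷4) = (1, 1/2, 1/2, 1)
  row 1: subtract 1×row0 = (0, 1/2, -7/2, 1)
  row 2: subtract -3×row0 = (0, -3/2, -1/2, 5)
  row 3: subtract 4×row0 = (0, -1, -5, -2)
step 2: normalize row 1 (÷1/2) = (0, 1, -7, 2)
  row 0: subtract 1/2×row1 = (1, 0, 4, 0)
  row 2: subtract -3/2×row1 = (0, 0, -11, 8)
  row 3: subtract -1×row1 = (0, 0, -12, 0)
step 3: normalize row 2 (÷-11) = (0, 0, 1, -8/11)
  row 0: subtract 4×row2 = (1, 0, 0, 32/11)
  row 1: subtract -7×row2 = (0, 1, 0, -34/11)
  row 3: subtract -12×row2 = (0, 0, 0, -96/11)
step 4: normalize row 3 (÷-96/11) = (0, 0, 0, 1)
  row 0: subtract 32/11×row3 = (1, 0, 0, 0)
  row 1: subtract -34/11×row3 = (0, 1, 0, 0)
  row 2: subtract -8/11×row3 = (0, 0, 1, 0)

rank = 4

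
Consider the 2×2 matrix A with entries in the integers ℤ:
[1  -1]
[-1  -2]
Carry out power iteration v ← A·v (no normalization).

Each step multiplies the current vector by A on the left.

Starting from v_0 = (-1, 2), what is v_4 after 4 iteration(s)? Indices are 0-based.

v_0 = (-1, 2).
v_1 = A·v_0 = (-3, -3).
v_2 = A·v_1 = (0, 9).
v_3 = A·v_2 = (-9, -18).
v_4 = A·v_3 = (9, 45).

v_4 = (9, 45)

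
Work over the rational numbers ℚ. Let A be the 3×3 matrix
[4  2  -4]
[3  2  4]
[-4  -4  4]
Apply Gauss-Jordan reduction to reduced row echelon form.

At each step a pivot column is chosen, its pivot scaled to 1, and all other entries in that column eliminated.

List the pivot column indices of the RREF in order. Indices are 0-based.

step 1: normalize row 0 (÷4) = (1, 1/2, -1)
  row 1: subtract 3×row0 = (0, 1/2, 7)
  row 2: subtract -4×row0 = (0, -2, 0)
step 2: normalize row 1 (÷1/2) = (0, 1, 14)
  row 0: subtract 1/2×row1 = (1, 0, -8)
  row 2: subtract -2×row1 = (0, 0, 28)
step 3: normalize row 2 (÷28) = (0, 0, 1)
  row 0: subtract -8×row2 = (1, 0, 0)
  row 1: subtract 14×row2 = (0, 1, 0)

pivot columns: 0, 1, 2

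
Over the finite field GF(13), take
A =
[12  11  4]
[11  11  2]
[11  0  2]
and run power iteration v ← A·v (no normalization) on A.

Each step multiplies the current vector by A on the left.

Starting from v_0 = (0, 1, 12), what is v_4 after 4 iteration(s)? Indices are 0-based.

v_4 = (0, 11, 7)

v_0 = (0, 1, 12).
v_1 = A·v_0 = (7, 9, 11).
v_2 = A·v_1 = (6, 3, 8).
v_3 = A·v_2 = (7, 11, 4).
v_4 = A·v_3 = (0, 11, 7).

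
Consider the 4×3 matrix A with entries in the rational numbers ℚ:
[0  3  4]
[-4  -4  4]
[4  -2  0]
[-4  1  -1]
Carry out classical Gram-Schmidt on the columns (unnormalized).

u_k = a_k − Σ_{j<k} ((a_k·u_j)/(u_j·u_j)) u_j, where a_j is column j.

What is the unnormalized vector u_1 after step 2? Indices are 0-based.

Step 1: u_0 = a_0 = (0, -4, 4, -4).
Step 2: u_1 = a_1 − (1/12)·u_0 = (3, -11/3, -7/3, 4/3).

u_1 = (3, -11/3, -7/3, 4/3)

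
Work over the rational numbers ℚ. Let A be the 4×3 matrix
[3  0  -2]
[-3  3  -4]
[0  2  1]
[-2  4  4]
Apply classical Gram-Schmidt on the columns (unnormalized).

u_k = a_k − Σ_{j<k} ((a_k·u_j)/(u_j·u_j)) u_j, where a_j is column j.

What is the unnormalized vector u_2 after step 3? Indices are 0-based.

u_2 = (-830/349, -1558/349, 153/349, 1092/349)

Step 1: u_0 = a_0 = (3, -3, 0, -2).
Step 2: u_1 = a_1 − (-17/22)·u_0 = (51/22, 15/22, 2, 27/11).
Step 3: u_2 = a_2 − (-1/11)·u_0 − (98/349)·u_1 = (-830/349, -1558/349, 153/349, 1092/349).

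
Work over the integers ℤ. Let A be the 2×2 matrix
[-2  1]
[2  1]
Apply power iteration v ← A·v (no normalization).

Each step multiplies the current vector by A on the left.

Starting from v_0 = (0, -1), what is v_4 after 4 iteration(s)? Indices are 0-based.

v_0 = (0, -1).
v_1 = A·v_0 = (-1, -1).
v_2 = A·v_1 = (1, -3).
v_3 = A·v_2 = (-5, -1).
v_4 = A·v_3 = (9, -11).

v_4 = (9, -11)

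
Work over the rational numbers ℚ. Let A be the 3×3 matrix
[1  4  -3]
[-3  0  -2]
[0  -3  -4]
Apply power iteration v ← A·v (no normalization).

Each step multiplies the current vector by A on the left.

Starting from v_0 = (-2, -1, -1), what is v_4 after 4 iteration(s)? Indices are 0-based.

v_4 = (-205, -878, -1132)

v_0 = (-2, -1, -1).
v_1 = A·v_0 = (-3, 8, 7).
v_2 = A·v_1 = (8, -5, -52).
v_3 = A·v_2 = (144, 80, 223).
v_4 = A·v_3 = (-205, -878, -1132).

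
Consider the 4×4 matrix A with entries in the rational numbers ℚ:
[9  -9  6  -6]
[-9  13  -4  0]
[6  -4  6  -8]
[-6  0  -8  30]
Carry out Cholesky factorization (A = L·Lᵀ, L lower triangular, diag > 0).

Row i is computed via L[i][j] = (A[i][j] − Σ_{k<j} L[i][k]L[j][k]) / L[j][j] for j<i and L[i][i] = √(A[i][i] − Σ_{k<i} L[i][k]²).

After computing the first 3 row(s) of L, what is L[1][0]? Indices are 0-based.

L[1][0] = -3

Step 1: L[0][0] = √(9) = 3.
  L[1][0] = (-9) / L[0][0] = -3.
Step 2: L[1][1] = √(4) = 2.
  L[2][0] = (6) / L[0][0] = 2.
  L[2][1] = (2) / L[1][1] = 1.
Step 3: L[2][2] = √(1) = 1.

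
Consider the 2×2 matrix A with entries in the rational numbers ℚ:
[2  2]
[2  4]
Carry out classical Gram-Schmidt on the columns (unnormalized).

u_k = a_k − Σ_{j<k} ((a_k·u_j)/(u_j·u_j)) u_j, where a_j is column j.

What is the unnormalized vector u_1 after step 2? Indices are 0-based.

u_1 = (-1, 1)

Step 1: u_0 = a_0 = (2, 2).
Step 2: u_1 = a_1 − (3/2)·u_0 = (-1, 1).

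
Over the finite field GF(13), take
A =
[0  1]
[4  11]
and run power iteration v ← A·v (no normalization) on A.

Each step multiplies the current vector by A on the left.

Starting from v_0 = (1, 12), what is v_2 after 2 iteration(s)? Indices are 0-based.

v_2 = (6, 10)

v_0 = (1, 12).
v_1 = A·v_0 = (12, 6).
v_2 = A·v_1 = (6, 10).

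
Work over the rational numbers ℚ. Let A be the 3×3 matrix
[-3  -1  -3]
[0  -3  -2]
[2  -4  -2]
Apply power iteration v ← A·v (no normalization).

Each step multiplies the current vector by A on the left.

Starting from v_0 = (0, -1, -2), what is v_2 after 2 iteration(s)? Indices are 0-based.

v_0 = (0, -1, -2).
v_1 = A·v_0 = (7, 7, 8).
v_2 = A·v_1 = (-52, -37, -30).

v_2 = (-52, -37, -30)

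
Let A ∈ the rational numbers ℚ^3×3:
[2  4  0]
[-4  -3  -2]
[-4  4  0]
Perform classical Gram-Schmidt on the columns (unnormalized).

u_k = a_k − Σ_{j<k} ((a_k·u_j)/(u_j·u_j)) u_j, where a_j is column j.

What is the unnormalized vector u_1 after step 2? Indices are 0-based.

Step 1: u_0 = a_0 = (2, -4, -4).
Step 2: u_1 = a_1 − (1/9)·u_0 = (34/9, -23/9, 40/9).

u_1 = (34/9, -23/9, 40/9)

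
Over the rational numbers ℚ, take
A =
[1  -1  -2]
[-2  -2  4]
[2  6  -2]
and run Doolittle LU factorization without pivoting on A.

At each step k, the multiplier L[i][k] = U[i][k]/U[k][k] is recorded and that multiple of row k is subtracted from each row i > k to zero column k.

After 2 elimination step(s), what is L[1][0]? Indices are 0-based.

L[1][0] = -2

Step 1: pivot at (0,0) is 1.
  row1 ← row1 − (-2)·row0  ⇒  L[1][0]=-2, U row1=(0, -4, 0)
  row2 ← row2 − (2)·row0  ⇒  L[2][0]=2, U row2=(0, 8, 2)
Step 2: pivot at (1,1) is -4.
  row2 ← row2 − (-2)·row1  ⇒  L[2][1]=-2, U row2=(0, 0, 2)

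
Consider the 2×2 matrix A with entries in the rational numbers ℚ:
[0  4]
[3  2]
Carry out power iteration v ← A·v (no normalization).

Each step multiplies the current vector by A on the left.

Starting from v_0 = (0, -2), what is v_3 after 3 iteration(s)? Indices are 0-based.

v_0 = (0, -2).
v_1 = A·v_0 = (-8, -4).
v_2 = A·v_1 = (-16, -32).
v_3 = A·v_2 = (-128, -112).

v_3 = (-128, -112)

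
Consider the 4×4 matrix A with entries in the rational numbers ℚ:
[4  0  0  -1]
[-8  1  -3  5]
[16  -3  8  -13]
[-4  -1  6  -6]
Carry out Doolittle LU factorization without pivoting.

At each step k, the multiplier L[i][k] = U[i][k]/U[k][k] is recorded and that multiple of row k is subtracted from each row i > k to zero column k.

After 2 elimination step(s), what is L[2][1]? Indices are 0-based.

L[2][1] = -3

[col 0] pivot 4
  R1 -= -2*R0 → (0, 1, -3, 3)  (L[1][0] := -2)
  R2 -= 4*R0 → (0, -3, 8, -9)  (L[2][0] := 4)
  R3 -= -1*R0 → (0, -1, 6, -7)  (L[3][0] := -1)
[col 1] pivot 1
  R2 -= -3*R1 → (0, 0, -1, 0)  (L[2][1] := -3)
  R3 -= -1*R1 → (0, 0, 3, -4)  (L[3][1] := -1)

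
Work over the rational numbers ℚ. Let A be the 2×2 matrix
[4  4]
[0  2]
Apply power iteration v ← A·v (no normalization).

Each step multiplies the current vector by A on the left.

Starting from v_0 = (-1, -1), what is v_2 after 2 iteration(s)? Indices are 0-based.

v_0 = (-1, -1).
v_1 = A·v_0 = (-8, -2).
v_2 = A·v_1 = (-40, -4).

v_2 = (-40, -4)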